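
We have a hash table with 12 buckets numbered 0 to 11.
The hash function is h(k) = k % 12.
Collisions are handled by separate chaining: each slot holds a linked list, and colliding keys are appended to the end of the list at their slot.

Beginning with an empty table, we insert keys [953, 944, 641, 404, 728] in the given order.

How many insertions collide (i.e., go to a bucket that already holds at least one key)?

3

953 → bucket 5
944 → bucket 8
641 → bucket 5 (collision)
404 → bucket 8 (collision)
728 → bucket 8 (collision)
Final buckets:
0: ∅
1: ∅
2: ∅
3: ∅
4: ∅
5: 953 -> 641
6: ∅
7: ∅
8: 944 -> 404 -> 728
9: ∅
10: ∅
11: ∅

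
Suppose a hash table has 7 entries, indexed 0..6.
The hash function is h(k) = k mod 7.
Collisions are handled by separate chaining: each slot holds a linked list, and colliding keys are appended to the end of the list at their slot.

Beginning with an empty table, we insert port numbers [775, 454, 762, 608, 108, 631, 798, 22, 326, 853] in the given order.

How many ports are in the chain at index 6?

4

Insert 775: h=5, bucket 5 empty -> new chain.
Insert 454: h=6, bucket 6 empty -> new chain.
Insert 762: h=6, bucket 6 nonempty -> append to chain.
Insert 608: h=6, bucket 6 nonempty -> append to chain.
Insert 108: h=3, bucket 3 empty -> new chain.
Insert 631: h=1, bucket 1 empty -> new chain.
Insert 798: h=0, bucket 0 empty -> new chain.
Insert 22: h=1, bucket 1 nonempty -> append to chain.
Insert 326: h=4, bucket 4 empty -> new chain.
Insert 853: h=6, bucket 6 nonempty -> append to chain.
Final buckets:
0: 798
1: 631 -> 22
2: _
3: 108
4: 326
5: 775
6: 454 -> 762 -> 608 -> 853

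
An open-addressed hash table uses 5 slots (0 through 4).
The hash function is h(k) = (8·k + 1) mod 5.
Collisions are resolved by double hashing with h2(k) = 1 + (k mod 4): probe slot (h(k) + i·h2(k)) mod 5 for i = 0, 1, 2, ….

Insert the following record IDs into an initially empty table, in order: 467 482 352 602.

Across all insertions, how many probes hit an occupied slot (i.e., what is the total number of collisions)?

467: h=2 => slot 2
482: h=2, h2=3, probe 2,0 => slot 0
352: h=2, h2=1, probe 2,3 => slot 3
602: h=2, h2=3, probe 2,0,3,1 => slot 1
Table: [482, 602, 467, 352, _]

5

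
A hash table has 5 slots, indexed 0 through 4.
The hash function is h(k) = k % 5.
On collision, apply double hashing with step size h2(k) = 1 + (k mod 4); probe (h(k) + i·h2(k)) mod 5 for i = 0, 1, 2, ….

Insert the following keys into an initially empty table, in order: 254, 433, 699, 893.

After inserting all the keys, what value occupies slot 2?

699

Insert 254: h=4, slot 4 empty => index 4.
Insert 433: h=3, slot 3 empty => index 3.
Insert 699: h=4, h2=4, slots 4,3 occupied => index 2.
Insert 893: h=3, h2=2, slot 3 occupied => index 0.
Table: [893, —, 699, 433, 254]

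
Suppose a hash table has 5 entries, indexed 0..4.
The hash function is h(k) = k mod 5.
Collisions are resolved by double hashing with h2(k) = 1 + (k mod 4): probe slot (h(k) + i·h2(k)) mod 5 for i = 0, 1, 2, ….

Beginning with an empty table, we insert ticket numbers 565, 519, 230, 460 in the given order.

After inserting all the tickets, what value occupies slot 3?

565 hashes to 0; slot 0 is free → place at 0.
519 hashes to 4; slot 4 is free → place at 4.
230 hashes to 0, h2=3; 0 taken → place at 3.
460 hashes to 0, h2=1; 0 taken → place at 1.
Table: [565, 460, ., 230, 519]

230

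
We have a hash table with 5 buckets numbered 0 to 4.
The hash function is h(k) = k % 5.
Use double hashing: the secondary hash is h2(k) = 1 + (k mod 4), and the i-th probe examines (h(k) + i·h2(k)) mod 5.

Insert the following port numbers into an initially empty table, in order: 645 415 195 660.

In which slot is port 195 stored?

645 hashes to 0; slot 0 is free -> place at 0.
415 hashes to 0, h2=4; 0 taken -> place at 4.
195 hashes to 0, h2=4; 0,4 taken -> place at 3.
660 hashes to 0, h2=1; 0 taken -> place at 1.
Table: [645, 660, ., 195, 415]

3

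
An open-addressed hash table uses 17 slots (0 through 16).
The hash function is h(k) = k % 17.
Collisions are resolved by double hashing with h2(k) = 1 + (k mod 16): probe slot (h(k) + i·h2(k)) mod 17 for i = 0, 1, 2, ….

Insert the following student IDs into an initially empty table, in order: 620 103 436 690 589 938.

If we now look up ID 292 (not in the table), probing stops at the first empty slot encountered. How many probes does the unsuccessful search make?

3

Insert 620: h=8, slot 8 empty → index 8.
Insert 103: h=1, slot 1 empty → index 1.
Insert 436: h=11, slot 11 empty → index 11.
Insert 690: h=10, slot 10 empty → index 10.
Insert 589: h=11, h2=14, slots 11,8 occupied → index 5.
Insert 938: h=3, slot 3 empty → index 3.
Table: [∅, 103, ∅, 938, ∅, 589, ∅, ∅, 620, ∅, 690, 436, ∅, ∅, ∅, ∅, ∅]
Lookup 292: h=3, h2=5, probe 3,8,13 → slot 13 empty, not found.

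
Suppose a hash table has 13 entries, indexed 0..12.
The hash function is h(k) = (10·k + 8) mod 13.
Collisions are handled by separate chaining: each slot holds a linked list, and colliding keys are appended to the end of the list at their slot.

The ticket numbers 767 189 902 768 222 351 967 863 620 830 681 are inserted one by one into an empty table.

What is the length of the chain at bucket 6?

Insert 767: h=8, bucket 8 empty → new chain.
Insert 189: h=0, bucket 0 empty → new chain.
Insert 902: h=6, bucket 6 empty → new chain.
Insert 768: h=5, bucket 5 empty → new chain.
Insert 222: h=5, bucket 5 nonempty → append to chain.
Insert 351: h=8, bucket 8 nonempty → append to chain.
Insert 967: h=6, bucket 6 nonempty → append to chain.
Insert 863: h=6, bucket 6 nonempty → append to chain.
Insert 620: h=7, bucket 7 empty → new chain.
Insert 830: h=1, bucket 1 empty → new chain.
Insert 681: h=6, bucket 6 nonempty → append to chain.
Final buckets:
0: 189
1: 830
2: -
3: -
4: -
5: 768 -> 222
6: 902 -> 967 -> 863 -> 681
7: 620
8: 767 -> 351
9: -
10: -
11: -
12: -

4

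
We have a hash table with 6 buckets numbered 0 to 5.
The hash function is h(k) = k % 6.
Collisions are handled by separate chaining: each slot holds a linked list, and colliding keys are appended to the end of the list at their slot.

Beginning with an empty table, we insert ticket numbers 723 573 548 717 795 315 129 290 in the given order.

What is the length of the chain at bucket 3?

6

Insert 723: h=3, bucket 3 empty -> new chain.
Insert 573: h=3, bucket 3 nonempty -> append to chain.
Insert 548: h=2, bucket 2 empty -> new chain.
Insert 717: h=3, bucket 3 nonempty -> append to chain.
Insert 795: h=3, bucket 3 nonempty -> append to chain.
Insert 315: h=3, bucket 3 nonempty -> append to chain.
Insert 129: h=3, bucket 3 nonempty -> append to chain.
Insert 290: h=2, bucket 2 nonempty -> append to chain.
Final buckets:
0: -
1: -
2: 548 -> 290
3: 723 -> 573 -> 717 -> 795 -> 315 -> 129
4: -
5: -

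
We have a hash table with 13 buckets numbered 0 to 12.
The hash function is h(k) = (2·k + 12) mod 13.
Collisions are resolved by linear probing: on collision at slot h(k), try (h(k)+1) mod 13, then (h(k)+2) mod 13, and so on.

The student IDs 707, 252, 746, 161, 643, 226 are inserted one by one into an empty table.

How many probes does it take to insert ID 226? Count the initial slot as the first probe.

707: h=9 → slot 9
252: h=9, probe 9,10 → slot 10
746: h=9, probe 9,10,11 → slot 11
161: h=9, probe 9,10,11,12 → slot 12
643: h=11, probe 11,12,0 → slot 0
226: h=9, probe 9,10,11,12,0,1 → slot 1
Table: [643, 226, -, -, -, -, -, -, -, 707, 252, 746, 161]

6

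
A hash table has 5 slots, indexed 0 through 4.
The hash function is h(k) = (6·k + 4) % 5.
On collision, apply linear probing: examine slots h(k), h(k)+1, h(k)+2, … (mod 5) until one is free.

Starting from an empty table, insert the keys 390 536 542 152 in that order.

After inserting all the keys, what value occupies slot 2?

390: h=4 => slot 4
536: h=0 => slot 0
542: h=1 => slot 1
152: h=1, probe 1,2 => slot 2
Table: [536, 542, 152, _, 390]

152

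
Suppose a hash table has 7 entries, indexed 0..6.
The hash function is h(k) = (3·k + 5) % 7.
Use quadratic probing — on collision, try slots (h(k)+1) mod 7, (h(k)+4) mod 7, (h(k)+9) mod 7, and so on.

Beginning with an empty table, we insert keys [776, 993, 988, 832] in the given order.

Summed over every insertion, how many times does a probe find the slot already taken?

3

776 hashes to 2; slot 2 is free -> place at 2.
993 hashes to 2; 2 taken -> place at 3.
988 hashes to 1; slot 1 is free -> place at 1.
832 hashes to 2; 2,3 taken -> place at 6.
Table: [-, 988, 776, 993, -, -, 832]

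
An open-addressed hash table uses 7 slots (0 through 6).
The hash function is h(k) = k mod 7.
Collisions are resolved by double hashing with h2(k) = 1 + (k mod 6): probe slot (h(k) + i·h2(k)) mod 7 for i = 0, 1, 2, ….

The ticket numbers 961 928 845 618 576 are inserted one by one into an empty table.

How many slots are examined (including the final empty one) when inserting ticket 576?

5

Insert 961: h=2, slot 2 empty => index 2.
Insert 928: h=4, slot 4 empty => index 4.
Insert 845: h=5, slot 5 empty => index 5.
Insert 618: h=2, h2=1, slot 2 occupied => index 3.
Insert 576: h=2, h2=1, slots 2,3,4,5 occupied => index 6.
Table: [_, _, 961, 618, 928, 845, 576]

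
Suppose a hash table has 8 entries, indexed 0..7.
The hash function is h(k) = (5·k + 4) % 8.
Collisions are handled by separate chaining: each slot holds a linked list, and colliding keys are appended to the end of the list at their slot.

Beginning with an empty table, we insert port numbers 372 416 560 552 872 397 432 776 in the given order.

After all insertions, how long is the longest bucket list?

372 → bucket 0
416 → bucket 4
560 → bucket 4 (collision)
552 → bucket 4 (collision)
872 → bucket 4 (collision)
397 → bucket 5
432 → bucket 4 (collision)
776 → bucket 4 (collision)
Final buckets:
0: 372
1: _
2: _
3: _
4: 416 -> 560 -> 552 -> 872 -> 432 -> 776
5: 397
6: _
7: _

6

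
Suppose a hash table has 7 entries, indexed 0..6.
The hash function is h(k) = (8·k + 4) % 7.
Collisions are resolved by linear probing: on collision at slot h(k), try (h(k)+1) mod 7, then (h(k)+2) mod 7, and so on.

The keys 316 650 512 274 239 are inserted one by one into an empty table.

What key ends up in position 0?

316 hashes to 5; slot 5 is free => place at 5.
650 hashes to 3; slot 3 is free => place at 3.
512 hashes to 5; 5 taken => place at 6.
274 hashes to 5; 5,6 taken => place at 0.
239 hashes to 5; 5,6,0 taken => place at 1.
Table: [274, 239, ∅, 650, ∅, 316, 512]

274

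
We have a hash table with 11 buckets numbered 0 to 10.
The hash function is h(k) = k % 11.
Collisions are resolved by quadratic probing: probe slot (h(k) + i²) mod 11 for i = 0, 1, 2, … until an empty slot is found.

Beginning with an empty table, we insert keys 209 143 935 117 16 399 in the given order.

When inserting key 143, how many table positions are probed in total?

209: h=0 => slot 0
143: h=0, probe 0,1 => slot 1
935: h=0, probe 0,1,4 => slot 4
117: h=7 => slot 7
16: h=5 => slot 5
399: h=3 => slot 3
Table: [209, 143, ∅, 399, 935, 16, ∅, 117, ∅, ∅, ∅]

2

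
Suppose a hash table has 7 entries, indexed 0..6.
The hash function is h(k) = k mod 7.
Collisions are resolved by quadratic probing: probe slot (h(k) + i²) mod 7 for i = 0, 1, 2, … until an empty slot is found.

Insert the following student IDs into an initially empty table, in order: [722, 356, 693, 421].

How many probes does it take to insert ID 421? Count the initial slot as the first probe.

Insert 722: h=1, slot 1 empty -> index 1.
Insert 356: h=6, slot 6 empty -> index 6.
Insert 693: h=0, slot 0 empty -> index 0.
Insert 421: h=1, slot 1 occupied -> index 2.
Table: [693, 722, 421, ∅, ∅, ∅, 356]

2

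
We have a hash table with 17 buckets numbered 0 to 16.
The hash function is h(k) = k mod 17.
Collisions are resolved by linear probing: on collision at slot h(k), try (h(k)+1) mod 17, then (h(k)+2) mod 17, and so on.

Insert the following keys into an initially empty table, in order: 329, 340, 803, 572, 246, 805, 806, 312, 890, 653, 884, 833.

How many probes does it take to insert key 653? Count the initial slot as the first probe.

7

Insert 329: h=6, slot 6 empty => index 6.
Insert 340: h=0, slot 0 empty => index 0.
Insert 803: h=4, slot 4 empty => index 4.
Insert 572: h=11, slot 11 empty => index 11.
Insert 246: h=8, slot 8 empty => index 8.
Insert 805: h=6, slot 6 occupied => index 7.
Insert 806: h=7, slots 7,8 occupied => index 9.
Insert 312: h=6, slots 6,7,8,9 occupied => index 10.
Insert 890: h=6, slots 6,7,8,9,10,11 occupied => index 12.
Insert 653: h=7, slots 7,8,9,10,11,12 occupied => index 13.
Insert 884: h=0, slot 0 occupied => index 1.
Insert 833: h=0, slots 0,1 occupied => index 2.
Table: [340, 884, 833, ∅, 803, ∅, 329, 805, 246, 806, 312, 572, 890, 653, ∅, ∅, ∅]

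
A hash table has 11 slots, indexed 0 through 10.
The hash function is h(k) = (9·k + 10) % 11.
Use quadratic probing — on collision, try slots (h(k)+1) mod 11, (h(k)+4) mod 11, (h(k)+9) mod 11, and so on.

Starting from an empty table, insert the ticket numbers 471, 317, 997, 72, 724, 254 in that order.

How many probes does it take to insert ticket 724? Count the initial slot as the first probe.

4

Insert 471: h=3, slot 3 empty -> index 3.
Insert 317: h=3, slot 3 occupied -> index 4.
Insert 997: h=7, slot 7 empty -> index 7.
Insert 72: h=9, slot 9 empty -> index 9.
Insert 724: h=3, slots 3,4,7 occupied -> index 1.
Insert 254: h=8, slot 8 empty -> index 8.
Table: [., 724, ., 471, 317, ., ., 997, 254, 72, .]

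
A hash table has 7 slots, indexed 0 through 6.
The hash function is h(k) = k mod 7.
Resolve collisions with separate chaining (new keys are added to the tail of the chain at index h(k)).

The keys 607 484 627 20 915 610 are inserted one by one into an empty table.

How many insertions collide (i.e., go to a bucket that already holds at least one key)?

607 -> bucket 5
484 -> bucket 1
627 -> bucket 4
20 -> bucket 6
915 -> bucket 5 (collision)
610 -> bucket 1 (collision)
Final buckets:
0: _
1: 484 -> 610
2: _
3: _
4: 627
5: 607 -> 915
6: 20

2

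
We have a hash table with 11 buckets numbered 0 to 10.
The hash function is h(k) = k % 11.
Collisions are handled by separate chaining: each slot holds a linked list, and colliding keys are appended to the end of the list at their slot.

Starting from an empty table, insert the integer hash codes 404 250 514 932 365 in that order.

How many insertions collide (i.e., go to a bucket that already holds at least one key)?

3

404 -> bucket 8
250 -> bucket 8 (collision)
514 -> bucket 8 (collision)
932 -> bucket 8 (collision)
365 -> bucket 2
Final buckets:
0: _
1: _
2: 365
3: _
4: _
5: _
6: _
7: _
8: 404 -> 250 -> 514 -> 932
9: _
10: _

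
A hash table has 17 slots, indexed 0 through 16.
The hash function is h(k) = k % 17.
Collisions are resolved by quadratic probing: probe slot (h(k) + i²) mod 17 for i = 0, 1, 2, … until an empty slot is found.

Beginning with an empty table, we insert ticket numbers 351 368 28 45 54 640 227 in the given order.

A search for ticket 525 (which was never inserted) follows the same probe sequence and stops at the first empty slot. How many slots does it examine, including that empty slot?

2

351: h=11 → slot 11
368: h=11, probe 11,12 → slot 12
28: h=11, probe 11,12,15 → slot 15
45: h=11, probe 11,12,15,3 → slot 3
54: h=3, probe 3,4 → slot 4
640: h=11, probe 11,12,15,3,10 → slot 10
227: h=6 → slot 6
Table: [∅, ∅, ∅, 45, 54, ∅, 227, ∅, ∅, ∅, 640, 351, 368, ∅, ∅, 28, ∅]
Lookup 525: h=15, probe 15,16 → slot 16 empty, not found.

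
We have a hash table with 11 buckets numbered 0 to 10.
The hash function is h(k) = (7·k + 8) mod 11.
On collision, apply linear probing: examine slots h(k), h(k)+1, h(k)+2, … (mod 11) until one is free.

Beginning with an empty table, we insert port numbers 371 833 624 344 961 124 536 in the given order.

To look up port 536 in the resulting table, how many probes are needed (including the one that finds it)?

4

Insert 371: h=9, slot 9 empty → index 9.
Insert 833: h=9, slot 9 occupied → index 10.
Insert 624: h=9, slots 9,10 occupied → index 0.
Insert 344: h=7, slot 7 empty → index 7.
Insert 961: h=3, slot 3 empty → index 3.
Insert 124: h=7, slot 7 occupied → index 8.
Insert 536: h=9, slots 9,10,0 occupied → index 1.
Table: [624, 536, ., 961, ., ., ., 344, 124, 371, 833]
Lookup 536: h=9, probe 9,10,0,1 → found at 1.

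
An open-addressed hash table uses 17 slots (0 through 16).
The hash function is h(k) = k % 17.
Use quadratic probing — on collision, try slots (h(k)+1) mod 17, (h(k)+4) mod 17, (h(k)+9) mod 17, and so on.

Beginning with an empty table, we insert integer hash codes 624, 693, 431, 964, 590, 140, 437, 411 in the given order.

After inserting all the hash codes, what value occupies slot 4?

624: h=12 → slot 12
693: h=13 → slot 13
431: h=6 → slot 6
964: h=12, probe 12,13,16 → slot 16
590: h=12, probe 12,13,16,4 → slot 4
140: h=4, probe 4,5 → slot 5
437: h=12, probe 12,13,16,4,11 → slot 11
411: h=3 → slot 3
Table: [∅, ∅, ∅, 411, 590, 140, 431, ∅, ∅, ∅, ∅, 437, 624, 693, ∅, ∅, 964]

590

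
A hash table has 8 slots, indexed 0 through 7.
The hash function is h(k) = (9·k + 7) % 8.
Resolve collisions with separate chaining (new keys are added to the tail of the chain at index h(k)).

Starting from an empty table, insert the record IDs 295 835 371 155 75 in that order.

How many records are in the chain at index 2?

4

Insert 295: h=6, bucket 6 empty -> new chain.
Insert 835: h=2, bucket 2 empty -> new chain.
Insert 371: h=2, bucket 2 nonempty -> append to chain.
Insert 155: h=2, bucket 2 nonempty -> append to chain.
Insert 75: h=2, bucket 2 nonempty -> append to chain.
Final buckets:
0: —
1: —
2: 835 -> 371 -> 155 -> 75
3: —
4: —
5: —
6: 295
7: —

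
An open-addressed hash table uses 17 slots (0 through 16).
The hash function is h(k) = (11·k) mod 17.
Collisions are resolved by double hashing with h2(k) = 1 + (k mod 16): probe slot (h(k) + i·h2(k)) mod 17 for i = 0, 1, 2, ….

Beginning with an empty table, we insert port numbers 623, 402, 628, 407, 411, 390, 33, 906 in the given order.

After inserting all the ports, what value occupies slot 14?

407

623: h=2 → slot 2
402: h=2, h2=3, probe 2,5 → slot 5
628: h=6 → slot 6
407: h=6, h2=8, probe 6,14 → slot 14
411: h=16 → slot 16
390: h=6, h2=7, probe 6,13 → slot 13
33: h=6, h2=2, probe 6,8 → slot 8
906: h=4 → slot 4
Table: [—, —, 623, —, 906, 402, 628, —, 33, —, —, —, —, 390, 407, —, 411]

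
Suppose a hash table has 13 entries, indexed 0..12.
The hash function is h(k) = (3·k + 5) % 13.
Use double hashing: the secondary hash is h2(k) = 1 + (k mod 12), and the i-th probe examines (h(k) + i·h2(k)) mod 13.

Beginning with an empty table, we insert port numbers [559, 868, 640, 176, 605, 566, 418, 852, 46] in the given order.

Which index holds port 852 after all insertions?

559: h=5 -> slot 5
868: h=9 -> slot 9
640: h=1 -> slot 1
176: h=0 -> slot 0
605: h=0, h2=6, probe 0,6 -> slot 6
566: h=0, h2=3, probe 0,3 -> slot 3
418: h=11 -> slot 11
852: h=0, h2=1, probe 0,1,2 -> slot 2
46: h=0, h2=11, probe 0,11,9,7 -> slot 7
Table: [176, 640, 852, 566, ∅, 559, 605, 46, ∅, 868, ∅, 418, ∅]

2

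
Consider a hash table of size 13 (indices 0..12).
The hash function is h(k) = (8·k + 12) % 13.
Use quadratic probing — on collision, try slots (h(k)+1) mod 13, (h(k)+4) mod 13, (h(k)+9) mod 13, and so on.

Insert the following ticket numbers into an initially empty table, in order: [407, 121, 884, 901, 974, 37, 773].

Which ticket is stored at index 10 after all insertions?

37

407 hashes to 5; slot 5 is free → place at 5.
121 hashes to 5; 5 taken → place at 6.
884 hashes to 12; slot 12 is free → place at 12.
901 hashes to 5; 5,6 taken → place at 9.
974 hashes to 4; slot 4 is free → place at 4.
37 hashes to 9; 9 taken → place at 10.
773 hashes to 8; slot 8 is free → place at 8.
Table: [—, —, —, —, 974, 407, 121, —, 773, 901, 37, —, 884]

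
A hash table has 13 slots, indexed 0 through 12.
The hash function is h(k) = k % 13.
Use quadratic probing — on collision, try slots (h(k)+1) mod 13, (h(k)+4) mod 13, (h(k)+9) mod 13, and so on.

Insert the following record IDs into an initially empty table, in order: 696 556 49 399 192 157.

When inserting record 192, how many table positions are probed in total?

696 hashes to 7; slot 7 is free → place at 7.
556 hashes to 10; slot 10 is free → place at 10.
49 hashes to 10; 10 taken → place at 11.
399 hashes to 9; slot 9 is free → place at 9.
192 hashes to 10; 10,11 taken → place at 1.
157 hashes to 1; 1 taken → place at 2.
Table: [_, 192, 157, _, _, _, _, 696, _, 399, 556, 49, _]

3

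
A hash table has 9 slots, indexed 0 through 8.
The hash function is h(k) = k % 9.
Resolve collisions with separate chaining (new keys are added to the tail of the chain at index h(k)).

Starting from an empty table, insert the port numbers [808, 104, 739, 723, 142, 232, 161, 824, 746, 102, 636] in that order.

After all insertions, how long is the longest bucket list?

3

808 → bucket 7
104 → bucket 5
739 → bucket 1
723 → bucket 3
142 → bucket 7 (collision)
232 → bucket 7 (collision)
161 → bucket 8
824 → bucket 5 (collision)
746 → bucket 8 (collision)
102 → bucket 3 (collision)
636 → bucket 6
Final buckets:
0: —
1: 739
2: —
3: 723 -> 102
4: —
5: 104 -> 824
6: 636
7: 808 -> 142 -> 232
8: 161 -> 746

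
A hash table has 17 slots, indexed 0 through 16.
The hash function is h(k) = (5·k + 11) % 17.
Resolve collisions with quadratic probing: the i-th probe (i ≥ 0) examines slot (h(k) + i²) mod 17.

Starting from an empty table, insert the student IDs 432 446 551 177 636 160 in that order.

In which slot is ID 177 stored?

16

432 hashes to 12; slot 12 is free → place at 12.
446 hashes to 14; slot 14 is free → place at 14.
551 hashes to 12; 12 taken → place at 13.
177 hashes to 12; 12,13 taken → place at 16.
636 hashes to 12; 12,13,16 taken → place at 4.
160 hashes to 12; 12,13,16,4 taken → place at 11.
Table: [∅, ∅, ∅, ∅, 636, ∅, ∅, ∅, ∅, ∅, ∅, 160, 432, 551, 446, ∅, 177]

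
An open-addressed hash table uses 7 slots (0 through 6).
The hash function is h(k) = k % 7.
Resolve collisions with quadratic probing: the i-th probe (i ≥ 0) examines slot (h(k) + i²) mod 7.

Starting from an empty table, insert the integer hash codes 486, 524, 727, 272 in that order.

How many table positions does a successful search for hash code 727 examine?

486 hashes to 3; slot 3 is free -> place at 3.
524 hashes to 6; slot 6 is free -> place at 6.
727 hashes to 6; 6 taken -> place at 0.
272 hashes to 6; 6,0,3 taken -> place at 1.
Table: [727, 272, -, 486, -, -, 524]
Lookup 727: h=6, probe 6,0 → found at 0.

2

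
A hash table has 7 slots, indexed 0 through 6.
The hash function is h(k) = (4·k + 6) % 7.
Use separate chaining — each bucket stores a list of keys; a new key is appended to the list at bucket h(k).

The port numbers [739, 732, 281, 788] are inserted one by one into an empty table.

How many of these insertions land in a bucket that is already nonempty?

739 → bucket 1
732 → bucket 1 (collision)
281 → bucket 3
788 → bucket 1 (collision)
Final buckets:
0: —
1: 739 -> 732 -> 788
2: —
3: 281
4: —
5: —
6: —

2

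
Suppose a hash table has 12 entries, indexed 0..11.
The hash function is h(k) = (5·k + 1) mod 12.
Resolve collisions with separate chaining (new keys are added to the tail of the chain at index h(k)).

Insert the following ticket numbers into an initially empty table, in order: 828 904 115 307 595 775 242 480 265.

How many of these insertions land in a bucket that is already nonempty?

828 -> bucket 1
904 -> bucket 9
115 -> bucket 0
307 -> bucket 0 (collision)
595 -> bucket 0 (collision)
775 -> bucket 0 (collision)
242 -> bucket 11
480 -> bucket 1 (collision)
265 -> bucket 6
Final buckets:
0: 115 -> 307 -> 595 -> 775
1: 828 -> 480
2: -
3: -
4: -
5: -
6: 265
7: -
8: -
9: 904
10: -
11: 242

4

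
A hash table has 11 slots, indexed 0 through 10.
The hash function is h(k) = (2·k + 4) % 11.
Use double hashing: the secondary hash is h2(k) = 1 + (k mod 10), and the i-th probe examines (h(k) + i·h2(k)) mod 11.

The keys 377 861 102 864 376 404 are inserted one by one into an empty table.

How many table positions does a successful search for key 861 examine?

Insert 377: h=10, slot 10 empty -> index 10.
Insert 861: h=10, h2=2, slot 10 occupied -> index 1.
Insert 102: h=10, h2=3, slot 10 occupied -> index 2.
Insert 864: h=5, slot 5 empty -> index 5.
Insert 376: h=8, slot 8 empty -> index 8.
Insert 404: h=9, slot 9 empty -> index 9.
Table: [∅, 861, 102, ∅, ∅, 864, ∅, ∅, 376, 404, 377]
Lookup 861: h=10, h2=2, probe 10,1 → found at 1.

2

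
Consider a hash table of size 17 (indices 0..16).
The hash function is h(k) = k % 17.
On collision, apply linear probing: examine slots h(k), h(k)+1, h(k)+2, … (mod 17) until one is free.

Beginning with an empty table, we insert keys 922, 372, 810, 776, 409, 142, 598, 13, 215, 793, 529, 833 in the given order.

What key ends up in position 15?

Insert 922: h=4, slot 4 empty -> index 4.
Insert 372: h=15, slot 15 empty -> index 15.
Insert 810: h=11, slot 11 empty -> index 11.
Insert 776: h=11, slot 11 occupied -> index 12.
Insert 409: h=1, slot 1 empty -> index 1.
Insert 142: h=6, slot 6 empty -> index 6.
Insert 598: h=3, slot 3 empty -> index 3.
Insert 13: h=13, slot 13 empty -> index 13.
Insert 215: h=11, slots 11,12,13 occupied -> index 14.
Insert 793: h=11, slots 11,12,13,14,15 occupied -> index 16.
Insert 529: h=2, slot 2 empty -> index 2.
Insert 833: h=0, slot 0 empty -> index 0.
Table: [833, 409, 529, 598, 922, —, 142, —, —, —, —, 810, 776, 13, 215, 372, 793]

372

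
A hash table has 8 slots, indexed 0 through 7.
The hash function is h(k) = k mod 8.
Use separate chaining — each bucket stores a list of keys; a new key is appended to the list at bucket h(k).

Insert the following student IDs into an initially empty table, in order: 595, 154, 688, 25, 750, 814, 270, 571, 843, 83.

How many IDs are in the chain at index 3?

4

595 → bucket 3
154 → bucket 2
688 → bucket 0
25 → bucket 1
750 → bucket 6
814 → bucket 6 (collision)
270 → bucket 6 (collision)
571 → bucket 3 (collision)
843 → bucket 3 (collision)
83 → bucket 3 (collision)
Final buckets:
0: 688
1: 25
2: 154
3: 595 -> 571 -> 843 -> 83
4: —
5: —
6: 750 -> 814 -> 270
7: —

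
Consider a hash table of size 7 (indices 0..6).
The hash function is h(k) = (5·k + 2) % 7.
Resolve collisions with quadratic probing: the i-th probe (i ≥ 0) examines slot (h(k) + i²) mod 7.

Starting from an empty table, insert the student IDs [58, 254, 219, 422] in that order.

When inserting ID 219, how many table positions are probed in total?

58 hashes to 5; slot 5 is free => place at 5.
254 hashes to 5; 5 taken => place at 6.
219 hashes to 5; 5,6 taken => place at 2.
422 hashes to 5; 5,6,2 taken => place at 0.
Table: [422, ∅, 219, ∅, ∅, 58, 254]

3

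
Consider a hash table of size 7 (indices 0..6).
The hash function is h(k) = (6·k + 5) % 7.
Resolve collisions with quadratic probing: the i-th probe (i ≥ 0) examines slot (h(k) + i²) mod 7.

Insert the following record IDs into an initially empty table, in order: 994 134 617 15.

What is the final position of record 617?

1

994: h=5 -> slot 5
134: h=4 -> slot 4
617: h=4, probe 4,5,1 -> slot 1
15: h=4, probe 4,5,1,6 -> slot 6
Table: [—, 617, —, —, 134, 994, 15]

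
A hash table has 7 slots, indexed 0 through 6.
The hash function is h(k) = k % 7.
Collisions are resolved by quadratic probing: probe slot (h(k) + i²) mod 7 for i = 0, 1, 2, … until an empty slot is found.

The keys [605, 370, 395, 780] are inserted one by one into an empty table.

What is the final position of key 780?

0

605: h=3 → slot 3
370: h=6 → slot 6
395: h=3, probe 3,4 → slot 4
780: h=3, probe 3,4,0 → slot 0
Table: [780, —, —, 605, 395, —, 370]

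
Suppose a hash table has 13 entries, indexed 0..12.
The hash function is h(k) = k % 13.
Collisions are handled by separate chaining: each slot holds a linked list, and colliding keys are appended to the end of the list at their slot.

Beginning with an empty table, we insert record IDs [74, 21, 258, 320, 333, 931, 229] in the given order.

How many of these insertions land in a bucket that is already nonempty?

Insert 74: h=9, bucket 9 empty → new chain.
Insert 21: h=8, bucket 8 empty → new chain.
Insert 258: h=11, bucket 11 empty → new chain.
Insert 320: h=8, bucket 8 nonempty → append to chain.
Insert 333: h=8, bucket 8 nonempty → append to chain.
Insert 931: h=8, bucket 8 nonempty → append to chain.
Insert 229: h=8, bucket 8 nonempty → append to chain.
Final buckets:
0: _
1: _
2: _
3: _
4: _
5: _
6: _
7: _
8: 21 -> 320 -> 333 -> 931 -> 229
9: 74
10: _
11: 258
12: _

4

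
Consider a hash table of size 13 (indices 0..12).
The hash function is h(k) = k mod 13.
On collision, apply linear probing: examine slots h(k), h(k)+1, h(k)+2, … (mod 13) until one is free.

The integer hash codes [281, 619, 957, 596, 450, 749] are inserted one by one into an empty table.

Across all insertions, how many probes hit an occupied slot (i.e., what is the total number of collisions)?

Insert 281: h=8, slot 8 empty => index 8.
Insert 619: h=8, slot 8 occupied => index 9.
Insert 957: h=8, slots 8,9 occupied => index 10.
Insert 596: h=11, slot 11 empty => index 11.
Insert 450: h=8, slots 8,9,10,11 occupied => index 12.
Insert 749: h=8, slots 8,9,10,11,12 occupied => index 0.
Table: [749, _, _, _, _, _, _, _, 281, 619, 957, 596, 450]

12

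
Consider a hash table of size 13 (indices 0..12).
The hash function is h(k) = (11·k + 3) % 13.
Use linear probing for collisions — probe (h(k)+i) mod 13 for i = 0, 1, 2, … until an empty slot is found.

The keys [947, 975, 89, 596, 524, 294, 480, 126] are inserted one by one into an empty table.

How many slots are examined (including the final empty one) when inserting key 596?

947 hashes to 7; slot 7 is free → place at 7.
975 hashes to 3; slot 3 is free → place at 3.
89 hashes to 7; 7 taken → place at 8.
596 hashes to 7; 7,8 taken → place at 9.
524 hashes to 8; 8,9 taken → place at 10.
294 hashes to 0; slot 0 is free → place at 0.
480 hashes to 5; slot 5 is free → place at 5.
126 hashes to 11; slot 11 is free → place at 11.
Table: [294, ∅, ∅, 975, ∅, 480, ∅, 947, 89, 596, 524, 126, ∅]

3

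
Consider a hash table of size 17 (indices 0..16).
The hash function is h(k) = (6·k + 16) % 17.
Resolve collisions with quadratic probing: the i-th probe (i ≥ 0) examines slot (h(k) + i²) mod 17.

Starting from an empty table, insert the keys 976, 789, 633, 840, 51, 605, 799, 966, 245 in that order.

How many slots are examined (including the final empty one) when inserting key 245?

976: h=7 => slot 7
789: h=7, probe 7,8 => slot 8
633: h=6 => slot 6
840: h=7, probe 7,8,11 => slot 11
51: h=16 => slot 16
605: h=8, probe 8,9 => slot 9
799: h=16, probe 16,0 => slot 0
966: h=15 => slot 15
245: h=7, probe 7,8,11,16,6,15,9,5 => slot 5
Table: [799, ., ., ., ., 245, 633, 976, 789, 605, ., 840, ., ., ., 966, 51]

8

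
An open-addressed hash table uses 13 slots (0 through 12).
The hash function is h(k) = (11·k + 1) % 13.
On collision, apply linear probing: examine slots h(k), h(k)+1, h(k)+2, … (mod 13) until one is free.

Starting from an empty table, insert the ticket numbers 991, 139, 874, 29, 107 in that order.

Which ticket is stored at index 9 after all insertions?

Insert 991: h=8, slot 8 empty → index 8.
Insert 139: h=9, slot 9 empty → index 9.
Insert 874: h=8, slots 8,9 occupied → index 10.
Insert 29: h=8, slots 8,9,10 occupied → index 11.
Insert 107: h=8, slots 8,9,10,11 occupied → index 12.
Table: [∅, ∅, ∅, ∅, ∅, ∅, ∅, ∅, 991, 139, 874, 29, 107]

139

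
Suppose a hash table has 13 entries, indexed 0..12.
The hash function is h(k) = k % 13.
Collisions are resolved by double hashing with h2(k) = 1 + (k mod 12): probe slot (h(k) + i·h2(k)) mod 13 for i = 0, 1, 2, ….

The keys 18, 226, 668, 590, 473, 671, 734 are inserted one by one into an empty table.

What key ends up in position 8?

590

18: h=5 -> slot 5
226: h=5, h2=11, probe 5,3 -> slot 3
668: h=5, h2=9, probe 5,1 -> slot 1
590: h=5, h2=3, probe 5,8 -> slot 8
473: h=5, h2=6, probe 5,11 -> slot 11
671: h=8, h2=12, probe 8,7 -> slot 7
734: h=6 -> slot 6
Table: [-, 668, -, 226, -, 18, 734, 671, 590, -, -, 473, -]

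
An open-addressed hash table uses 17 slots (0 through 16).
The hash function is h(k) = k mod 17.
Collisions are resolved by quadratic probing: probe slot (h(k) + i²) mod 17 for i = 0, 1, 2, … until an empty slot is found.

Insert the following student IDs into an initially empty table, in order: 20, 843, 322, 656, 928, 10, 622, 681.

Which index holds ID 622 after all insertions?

9

20: h=3 => slot 3
843: h=10 => slot 10
322: h=16 => slot 16
656: h=10, probe 10,11 => slot 11
928: h=10, probe 10,11,14 => slot 14
10: h=10, probe 10,11,14,2 => slot 2
622: h=10, probe 10,11,14,2,9 => slot 9
681: h=1 => slot 1
Table: [_, 681, 10, 20, _, _, _, _, _, 622, 843, 656, _, _, 928, _, 322]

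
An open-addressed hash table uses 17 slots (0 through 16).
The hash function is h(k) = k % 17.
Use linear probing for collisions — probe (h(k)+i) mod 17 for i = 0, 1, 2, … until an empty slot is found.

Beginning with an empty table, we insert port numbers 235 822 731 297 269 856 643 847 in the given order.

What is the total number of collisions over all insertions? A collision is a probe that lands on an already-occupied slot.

8

235 hashes to 14; slot 14 is free => place at 14.
822 hashes to 6; slot 6 is free => place at 6.
731 hashes to 0; slot 0 is free => place at 0.
297 hashes to 8; slot 8 is free => place at 8.
269 hashes to 14; 14 taken => place at 15.
856 hashes to 6; 6 taken => place at 7.
643 hashes to 14; 14,15 taken => place at 16.
847 hashes to 14; 14,15,16,0 taken => place at 1.
Table: [731, 847, -, -, -, -, 822, 856, 297, -, -, -, -, -, 235, 269, 643]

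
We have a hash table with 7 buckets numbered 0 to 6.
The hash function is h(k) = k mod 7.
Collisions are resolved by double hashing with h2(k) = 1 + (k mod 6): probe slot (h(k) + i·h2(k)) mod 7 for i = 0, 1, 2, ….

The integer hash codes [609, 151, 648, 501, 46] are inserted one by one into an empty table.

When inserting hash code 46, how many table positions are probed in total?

2

Insert 609: h=0, slot 0 empty -> index 0.
Insert 151: h=4, slot 4 empty -> index 4.
Insert 648: h=4, h2=1, slot 4 occupied -> index 5.
Insert 501: h=4, h2=4, slot 4 occupied -> index 1.
Insert 46: h=4, h2=5, slot 4 occupied -> index 2.
Table: [609, 501, 46, -, 151, 648, -]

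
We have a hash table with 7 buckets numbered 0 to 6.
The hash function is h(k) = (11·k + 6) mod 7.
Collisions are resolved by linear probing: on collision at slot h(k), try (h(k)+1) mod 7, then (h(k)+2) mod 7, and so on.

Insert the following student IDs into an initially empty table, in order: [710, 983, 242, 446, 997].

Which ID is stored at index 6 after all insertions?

446

Insert 710: h=4, slot 4 empty => index 4.
Insert 983: h=4, slot 4 occupied => index 5.
Insert 242: h=1, slot 1 empty => index 1.
Insert 446: h=5, slot 5 occupied => index 6.
Insert 997: h=4, slots 4,5,6 occupied => index 0.
Table: [997, 242, -, -, 710, 983, 446]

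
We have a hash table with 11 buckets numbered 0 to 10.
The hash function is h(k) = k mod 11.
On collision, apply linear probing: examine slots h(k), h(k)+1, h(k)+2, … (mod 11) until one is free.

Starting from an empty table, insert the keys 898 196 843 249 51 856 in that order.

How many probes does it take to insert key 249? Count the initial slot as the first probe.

4

Insert 898: h=7, slot 7 empty -> index 7.
Insert 196: h=9, slot 9 empty -> index 9.
Insert 843: h=7, slot 7 occupied -> index 8.
Insert 249: h=7, slots 7,8,9 occupied -> index 10.
Insert 51: h=7, slots 7,8,9,10 occupied -> index 0.
Insert 856: h=9, slots 9,10,0 occupied -> index 1.
Table: [51, 856, _, _, _, _, _, 898, 843, 196, 249]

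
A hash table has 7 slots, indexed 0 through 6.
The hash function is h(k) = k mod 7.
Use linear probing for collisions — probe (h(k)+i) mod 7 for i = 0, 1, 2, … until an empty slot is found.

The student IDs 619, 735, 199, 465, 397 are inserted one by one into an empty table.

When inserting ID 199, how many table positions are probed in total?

619 hashes to 3; slot 3 is free → place at 3.
735 hashes to 0; slot 0 is free → place at 0.
199 hashes to 3; 3 taken → place at 4.
465 hashes to 3; 3,4 taken → place at 5.
397 hashes to 5; 5 taken → place at 6.
Table: [735, ., ., 619, 199, 465, 397]

2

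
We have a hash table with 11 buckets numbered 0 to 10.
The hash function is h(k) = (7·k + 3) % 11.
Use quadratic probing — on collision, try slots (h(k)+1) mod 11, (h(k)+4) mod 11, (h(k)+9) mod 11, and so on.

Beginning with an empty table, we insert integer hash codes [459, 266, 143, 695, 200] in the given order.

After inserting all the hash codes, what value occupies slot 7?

695

Insert 459: h=4, slot 4 empty -> index 4.
Insert 266: h=6, slot 6 empty -> index 6.
Insert 143: h=3, slot 3 empty -> index 3.
Insert 695: h=6, slot 6 occupied -> index 7.
Insert 200: h=6, slots 6,7 occupied -> index 10.
Table: [—, —, —, 143, 459, —, 266, 695, —, —, 200]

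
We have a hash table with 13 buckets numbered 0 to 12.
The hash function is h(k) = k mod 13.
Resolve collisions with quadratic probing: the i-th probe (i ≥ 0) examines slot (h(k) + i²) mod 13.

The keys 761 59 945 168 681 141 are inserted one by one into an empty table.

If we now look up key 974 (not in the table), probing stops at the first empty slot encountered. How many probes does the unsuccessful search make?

2

761 hashes to 7; slot 7 is free => place at 7.
59 hashes to 7; 7 taken => place at 8.
945 hashes to 9; slot 9 is free => place at 9.
168 hashes to 12; slot 12 is free => place at 12.
681 hashes to 5; slot 5 is free => place at 5.
141 hashes to 11; slot 11 is free => place at 11.
Table: [_, _, _, _, _, 681, _, 761, 59, 945, _, 141, 168]
Lookup 974: h=12, probe 12,0 → slot 0 empty, not found.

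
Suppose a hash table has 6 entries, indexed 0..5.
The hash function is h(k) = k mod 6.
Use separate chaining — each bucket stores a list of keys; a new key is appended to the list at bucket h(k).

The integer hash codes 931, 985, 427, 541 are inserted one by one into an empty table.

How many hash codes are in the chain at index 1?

931 -> bucket 1
985 -> bucket 1 (collision)
427 -> bucket 1 (collision)
541 -> bucket 1 (collision)
Final buckets:
0: ∅
1: 931 -> 985 -> 427 -> 541
2: ∅
3: ∅
4: ∅
5: ∅

4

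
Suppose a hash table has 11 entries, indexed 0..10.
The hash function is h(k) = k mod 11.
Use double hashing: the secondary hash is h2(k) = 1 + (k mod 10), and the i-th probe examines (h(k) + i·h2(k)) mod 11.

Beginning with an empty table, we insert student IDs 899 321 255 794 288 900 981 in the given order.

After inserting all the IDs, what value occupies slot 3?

255

899 hashes to 8; slot 8 is free → place at 8.
321 hashes to 2; slot 2 is free → place at 2.
255 hashes to 2, h2=6; 2,8 taken → place at 3.
794 hashes to 2, h2=5; 2 taken → place at 7.
288 hashes to 2, h2=9; 2 taken → place at 0.
900 hashes to 9; slot 9 is free → place at 9.
981 hashes to 2, h2=2; 2 taken → place at 4.
Table: [288, ., 321, 255, 981, ., ., 794, 899, 900, .]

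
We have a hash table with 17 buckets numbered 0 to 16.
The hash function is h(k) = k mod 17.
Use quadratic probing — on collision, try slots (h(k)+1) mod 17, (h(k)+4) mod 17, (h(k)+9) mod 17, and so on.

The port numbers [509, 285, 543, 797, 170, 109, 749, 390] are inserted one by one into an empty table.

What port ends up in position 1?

509: h=16 → slot 16
285: h=13 → slot 13
543: h=16, probe 16,0 → slot 0
797: h=15 → slot 15
170: h=0, probe 0,1 → slot 1
109: h=7 → slot 7
749: h=1, probe 1,2 → slot 2
390: h=16, probe 16,0,3 → slot 3
Table: [543, 170, 749, 390, —, —, —, 109, —, —, —, —, —, 285, —, 797, 509]

170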